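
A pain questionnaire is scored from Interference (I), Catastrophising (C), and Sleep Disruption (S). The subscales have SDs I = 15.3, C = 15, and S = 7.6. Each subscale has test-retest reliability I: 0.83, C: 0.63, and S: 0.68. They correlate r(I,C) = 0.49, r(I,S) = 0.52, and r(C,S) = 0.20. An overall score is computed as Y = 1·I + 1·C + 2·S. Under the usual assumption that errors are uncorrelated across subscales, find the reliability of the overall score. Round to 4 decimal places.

0.8422

Var(Y) = 15.3² + 15² + 2²·7.6² + 2·[15.3·15·0.49 + 2·15.3·7.6·0.52 + 2·15·7.6·0.20] = 690.13 + 557.972 = 1248.1.
With uncorrelated errors the cross-covariances are all true-score covariance, so they carry over unchanged; only the diagonal terms shrink to ρᵢσᵢ².
True-score variance = [15.3²·0.83 + 15²·0.63 + 2²·7.6²·0.68] + 557.972 = 493.152 + 557.972 = 1051.12.
Reliability = 1051.12 / 1248.1 = 0.8422.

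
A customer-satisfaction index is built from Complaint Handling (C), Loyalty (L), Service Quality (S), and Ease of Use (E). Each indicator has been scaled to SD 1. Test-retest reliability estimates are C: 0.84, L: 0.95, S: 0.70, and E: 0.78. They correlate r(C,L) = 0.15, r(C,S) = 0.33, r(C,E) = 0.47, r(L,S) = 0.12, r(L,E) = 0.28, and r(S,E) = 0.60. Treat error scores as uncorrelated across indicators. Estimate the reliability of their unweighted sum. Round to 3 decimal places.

0.908

Var(C+L+S+E) = 4 + 2·[0.15 + 0.33 + 0.47 + 0.12 + 0.28 + 0.60] = 4 + 3.9 = 7.9.
Under uncorrelated errors the observed covariances equal the true-score covariances, so only the own-variance terms attenuate.
True-score variance = [0.84 + 0.95 + 0.70 + 0.78] + 3.9 = 3.27 + 3.9 = 7.17.
Reliability = 7.17 / 7.9 = 0.908.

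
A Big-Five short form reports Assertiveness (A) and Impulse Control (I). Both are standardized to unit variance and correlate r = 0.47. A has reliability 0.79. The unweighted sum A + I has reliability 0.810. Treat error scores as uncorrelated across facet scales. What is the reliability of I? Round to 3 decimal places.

0.651

Var(A+I) = 2 + 2·0.47 = 2.940.
True-score variance = ρ_A + ρ_I + 2·0.47, so 0.810 = (0.79 + ρ_I + 0.94) / 2.940.
ρ_I = 0.810·2.940 − 0.79 − 0.94 = 0.651.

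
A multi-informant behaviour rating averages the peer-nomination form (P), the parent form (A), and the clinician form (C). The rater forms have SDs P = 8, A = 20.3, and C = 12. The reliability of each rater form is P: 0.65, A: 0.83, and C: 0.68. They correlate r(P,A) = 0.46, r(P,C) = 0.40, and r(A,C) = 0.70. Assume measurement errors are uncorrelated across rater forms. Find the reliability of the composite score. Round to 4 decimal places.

Var(P+A+C) = 8² + 20.3² + 12² + 2·[8·20.3·0.46 + 8·12·0.40 + 20.3·12·0.70] = 620.09 + 567.248 = 1187.34.
Under uncorrelated errors the observed covariances equal the true-score covariances, so only the own-variance terms attenuate.
True-score variance = [8²·0.65 + 20.3²·0.83 + 12²·0.68] + 567.248 = 481.555 + 567.248 = 1048.8.
Reliability = 1048.8 / 1187.34 = 0.8833.

0.8833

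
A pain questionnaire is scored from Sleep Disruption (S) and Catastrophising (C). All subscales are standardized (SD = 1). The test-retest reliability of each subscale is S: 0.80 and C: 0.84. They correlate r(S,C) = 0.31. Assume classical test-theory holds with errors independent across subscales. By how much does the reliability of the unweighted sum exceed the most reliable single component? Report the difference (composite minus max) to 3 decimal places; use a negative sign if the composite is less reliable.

0.023

Var(sum) = 2 + 0.62 = 2.62; true-score variance = 1.64 + 0.62 = 2.26; composite reliability = 0.8626.
Max component reliability = 0.8400.
Difference = 0.8626 − 0.8400 = 0.023.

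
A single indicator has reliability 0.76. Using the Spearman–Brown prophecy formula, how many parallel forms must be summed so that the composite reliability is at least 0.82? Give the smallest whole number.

k ≥ ρ*(1−ρ₁)/(ρ₁(1−ρ*)) = 0.82·0.24 / (0.76·0.18) = 1.439.
Smallest integer k = 2.

2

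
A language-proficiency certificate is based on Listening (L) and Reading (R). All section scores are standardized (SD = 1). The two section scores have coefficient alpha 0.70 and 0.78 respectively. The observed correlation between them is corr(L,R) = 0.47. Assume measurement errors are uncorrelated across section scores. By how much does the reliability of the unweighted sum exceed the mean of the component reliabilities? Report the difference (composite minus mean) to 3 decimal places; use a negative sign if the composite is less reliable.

Var(sum) = 2 + 0.94 = 2.94; true-score variance = 1.48 + 0.94 = 2.42; composite reliability = 0.8231.
Mean component reliability = 0.7400.
Difference = 0.8231 − 0.7400 = 0.083.

0.083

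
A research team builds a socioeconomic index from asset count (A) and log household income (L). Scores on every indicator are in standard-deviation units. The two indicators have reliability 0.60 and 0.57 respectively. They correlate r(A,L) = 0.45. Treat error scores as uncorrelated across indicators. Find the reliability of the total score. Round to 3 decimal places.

Var(A+L) = 2 + 2·[0.45] = 2 + 0.9 = 2.9.
With uncorrelated errors the cross-covariances are all true-score covariance, so they carry over unchanged; only the diagonal terms shrink to ρᵢσᵢ².
True-score variance = [0.60 + 0.57] + 0.9 = 1.17 + 0.9 = 2.07.
Reliability = 2.07 / 2.9 = 0.714.

0.714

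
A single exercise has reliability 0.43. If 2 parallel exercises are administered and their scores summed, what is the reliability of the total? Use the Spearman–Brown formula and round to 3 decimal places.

0.601

ρ_k = kρ / (1 + (k−1)ρ) = 2·0.43 / (1 + 1·0.43) = 0.860 / 1.430 = 0.601.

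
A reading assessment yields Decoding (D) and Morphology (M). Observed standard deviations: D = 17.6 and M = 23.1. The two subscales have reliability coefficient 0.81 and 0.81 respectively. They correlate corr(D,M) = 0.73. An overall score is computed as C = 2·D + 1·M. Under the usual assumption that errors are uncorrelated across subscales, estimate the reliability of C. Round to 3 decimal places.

Var(C) = 2²·17.6² + 23.1² + 2·[2·17.6·23.1·0.73] = 1772.65 + 1187.16 = 2959.81.
With uncorrelated errors the cross-covariances are all true-score covariance, so they carry over unchanged; only the diagonal terms shrink to ρᵢσᵢ².
True-score variance = [2²·17.6²·0.81 + 23.1²·0.81] + 1187.16 = 1435.85 + 1187.16 = 2623.
Reliability = 2623 / 2959.81 = 0.886.

0.886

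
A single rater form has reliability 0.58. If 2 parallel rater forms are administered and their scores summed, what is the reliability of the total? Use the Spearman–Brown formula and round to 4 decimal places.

0.7342

ρ_k = kρ / (1 + (k−1)ρ) = 2·0.58 / (1 + 1·0.58) = 1.160 / 1.580 = 0.7342.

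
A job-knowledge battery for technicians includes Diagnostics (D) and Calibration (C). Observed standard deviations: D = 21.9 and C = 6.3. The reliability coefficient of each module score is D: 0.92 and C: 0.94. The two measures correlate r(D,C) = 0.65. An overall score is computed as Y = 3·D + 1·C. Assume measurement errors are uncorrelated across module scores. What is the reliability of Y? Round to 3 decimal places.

0.929

Var(Y) = 3²·21.9² + 6.3² + 2·[3·21.9·6.3·0.65] = 4356.18 + 538.083 = 4894.26.
Under uncorrelated errors the observed covariances equal the true-score covariances, so only the own-variance terms attenuate.
True-score variance = [3²·21.9²·0.92 + 6.3²·0.94] + 538.083 = 4008.48 + 538.083 = 4546.56.
Reliability = 4546.56 / 4894.26 = 0.929.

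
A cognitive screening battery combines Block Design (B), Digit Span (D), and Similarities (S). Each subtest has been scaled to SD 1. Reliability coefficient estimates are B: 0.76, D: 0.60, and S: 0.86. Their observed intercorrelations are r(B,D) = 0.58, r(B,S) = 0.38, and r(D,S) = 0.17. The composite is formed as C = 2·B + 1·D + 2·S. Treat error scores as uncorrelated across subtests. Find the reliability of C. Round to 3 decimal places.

Var(C) = 2² + 1 + 2² + 2·[2·0.58 + 4·0.38 + 2·0.17] = 9 + 6.04 = 15.04.
With uncorrelated errors the cross-covariances are all true-score covariance, so they carry over unchanged; only the diagonal terms shrink to ρᵢσᵢ².
True-score variance = [2²·0.76 + 0.60 + 2²·0.86] + 6.04 = 7.08 + 6.04 = 13.12.
Reliability = 13.12 / 15.04 = 0.872.

0.872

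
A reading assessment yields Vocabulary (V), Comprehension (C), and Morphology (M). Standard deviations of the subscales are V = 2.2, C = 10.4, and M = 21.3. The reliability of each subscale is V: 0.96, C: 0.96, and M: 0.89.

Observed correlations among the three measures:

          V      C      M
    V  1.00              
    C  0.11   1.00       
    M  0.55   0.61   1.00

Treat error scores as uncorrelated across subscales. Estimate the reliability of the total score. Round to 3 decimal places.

0.939

Var(V+C+M) = 2.2² + 10.4² + 21.3² + 2·[2.2·10.4·0.11 + 2.2·21.3·0.55 + 10.4·21.3·0.61] = 566.69 + 326.834 = 893.524.
Under uncorrelated errors the observed covariances equal the true-score covariances, so only the own-variance terms attenuate.
True-score variance = [2.2²·0.96 + 10.4²·0.96 + 21.3²·0.89] + 326.834 = 512.264 + 326.834 = 839.098.
Reliability = 839.098 / 893.524 = 0.939.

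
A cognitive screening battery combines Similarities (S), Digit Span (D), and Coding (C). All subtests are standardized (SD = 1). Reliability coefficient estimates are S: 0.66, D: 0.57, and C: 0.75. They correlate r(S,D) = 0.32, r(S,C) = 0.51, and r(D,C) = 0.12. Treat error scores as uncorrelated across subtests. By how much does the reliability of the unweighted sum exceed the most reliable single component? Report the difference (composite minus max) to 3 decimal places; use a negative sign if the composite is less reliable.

0.042

Var(sum) = 3 + 1.9 = 4.9; true-score variance = 1.98 + 1.9 = 3.88; composite reliability = 0.7918.
Max component reliability = 0.7500.
Difference = 0.7918 − 0.7500 = 0.042.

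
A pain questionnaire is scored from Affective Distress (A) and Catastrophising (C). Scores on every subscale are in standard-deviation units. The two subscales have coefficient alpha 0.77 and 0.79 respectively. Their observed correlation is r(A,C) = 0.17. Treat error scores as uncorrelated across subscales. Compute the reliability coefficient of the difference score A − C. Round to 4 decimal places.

0.7349

Var(A−C) = 1 + 1 − 2·0.17 = 2 − 0.34 = 1.66.
Because errors are independent across components, Cov(Tᵢ,Tⱼ) = Cov(Xᵢ,Xⱼ); the off-diagonal part of the true-score variance is the same as above.
True-score variance = [0.77 + 0.79] − 0.34 = 1.56 − 0.34 = 1.22.
Reliability = 1.22 / 1.66 = 0.7349.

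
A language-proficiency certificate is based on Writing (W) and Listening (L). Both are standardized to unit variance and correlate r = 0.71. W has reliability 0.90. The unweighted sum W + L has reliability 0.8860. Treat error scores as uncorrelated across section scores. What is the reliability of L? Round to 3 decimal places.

0.710

Var(W+L) = 2 + 2·0.71 = 3.420.
True-score variance = ρ_W + ρ_L + 2·0.71, so 0.8860 = (0.90 + ρ_L + 1.42) / 3.420.
ρ_L = 0.8860·3.420 − 0.90 − 1.42 = 0.710.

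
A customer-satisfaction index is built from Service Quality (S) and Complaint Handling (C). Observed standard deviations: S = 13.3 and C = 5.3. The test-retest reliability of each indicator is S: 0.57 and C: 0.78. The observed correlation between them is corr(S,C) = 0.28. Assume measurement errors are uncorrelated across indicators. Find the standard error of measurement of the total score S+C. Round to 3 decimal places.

Var(total) = 204.98 + 39.4744 = 244.454.
True-score variance = 122.737 + 39.4744 = 162.212, so reliability = 0.6636.
Error variance = 244.454 − 162.212 = 82.2425; SEM = √82.2425 = 9.069.

9.069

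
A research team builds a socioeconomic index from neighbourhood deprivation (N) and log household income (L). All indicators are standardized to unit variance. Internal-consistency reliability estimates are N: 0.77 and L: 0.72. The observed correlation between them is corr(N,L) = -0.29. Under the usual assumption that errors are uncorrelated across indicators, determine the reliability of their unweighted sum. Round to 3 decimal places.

0.641

Var(N+L) = 2 + 2·[(-0.29)] = 2 − 0.58 = 1.42.
With uncorrelated errors the cross-covariances are all true-score covariance, so they carry over unchanged; only the diagonal terms shrink to ρᵢσᵢ².
True-score variance = [0.77 + 0.72] − 0.58 = 1.49 − 0.58 = 0.91.
Reliability = 0.91 / 1.42 = 0.641.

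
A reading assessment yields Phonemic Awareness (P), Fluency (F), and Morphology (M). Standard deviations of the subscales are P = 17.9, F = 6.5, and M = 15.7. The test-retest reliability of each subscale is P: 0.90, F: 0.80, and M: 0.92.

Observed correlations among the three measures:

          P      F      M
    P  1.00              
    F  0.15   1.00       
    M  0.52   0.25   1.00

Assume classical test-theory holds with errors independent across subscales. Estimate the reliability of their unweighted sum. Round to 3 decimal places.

0.939

Var(P+F+M) = 17.9² + 6.5² + 15.7² + 2·[17.9·6.5·0.15 + 17.9·15.7·0.52 + 6.5·15.7·0.25] = 609.15 + 378.201 = 987.351.
With uncorrelated errors the cross-covariances are all true-score covariance, so they carry over unchanged; only the diagonal terms shrink to ρᵢσᵢ².
True-score variance = [17.9²·0.90 + 6.5²·0.80 + 15.7²·0.92] + 378.201 = 548.94 + 378.201 = 927.141.
Reliability = 927.141 / 987.351 = 0.939.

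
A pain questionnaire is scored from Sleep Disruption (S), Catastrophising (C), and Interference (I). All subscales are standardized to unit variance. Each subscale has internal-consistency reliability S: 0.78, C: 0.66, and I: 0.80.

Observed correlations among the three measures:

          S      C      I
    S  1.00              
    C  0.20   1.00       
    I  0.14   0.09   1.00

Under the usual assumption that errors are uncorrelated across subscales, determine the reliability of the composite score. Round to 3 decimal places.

0.803

Var(S+C+I) = 3 + 2·[0.20 + 0.14 + 0.09] = 3 + 0.86 = 3.86.
Because errors are independent across components, Cov(Tᵢ,Tⱼ) = Cov(Xᵢ,Xⱼ); the off-diagonal part of the true-score variance is the same as above.
True-score variance = [0.78 + 0.66 + 0.80] + 0.86 = 2.24 + 0.86 = 3.1.
Reliability = 3.1 / 3.86 = 0.803.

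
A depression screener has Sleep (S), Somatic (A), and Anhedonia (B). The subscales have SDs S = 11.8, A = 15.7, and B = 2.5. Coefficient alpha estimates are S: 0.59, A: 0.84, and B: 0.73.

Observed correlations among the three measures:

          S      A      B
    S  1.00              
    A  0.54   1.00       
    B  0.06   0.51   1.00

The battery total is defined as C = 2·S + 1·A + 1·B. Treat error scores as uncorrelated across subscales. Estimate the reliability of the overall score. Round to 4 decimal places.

Var(C) = 2²·11.8² + 15.7² + 2.5² + 2·[2·11.8·15.7·0.54 + 2·11.8·2.5·0.06 + 15.7·2.5·0.51] = 809.7 + 447.277 = 1256.98.
With uncorrelated errors the cross-covariances are all true-score covariance, so they carry over unchanged; only the diagonal terms shrink to ρᵢσᵢ².
True-score variance = [2²·11.8²·0.59 + 15.7²·0.84 + 2.5²·0.73] + 447.277 = 540.221 + 447.277 = 987.497.
Reliability = 987.497 / 1256.98 = 0.7856.

0.7856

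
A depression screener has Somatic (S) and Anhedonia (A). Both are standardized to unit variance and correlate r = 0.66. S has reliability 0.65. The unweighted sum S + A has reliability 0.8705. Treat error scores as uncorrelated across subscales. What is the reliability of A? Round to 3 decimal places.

0.920

Var(S+A) = 2 + 2·0.66 = 3.320.
True-score variance = ρ_S + ρ_A + 2·0.66, so 0.8705 = (0.65 + ρ_A + 1.32) / 3.320.
ρ_A = 0.8705·3.320 − 0.65 − 1.32 = 0.920.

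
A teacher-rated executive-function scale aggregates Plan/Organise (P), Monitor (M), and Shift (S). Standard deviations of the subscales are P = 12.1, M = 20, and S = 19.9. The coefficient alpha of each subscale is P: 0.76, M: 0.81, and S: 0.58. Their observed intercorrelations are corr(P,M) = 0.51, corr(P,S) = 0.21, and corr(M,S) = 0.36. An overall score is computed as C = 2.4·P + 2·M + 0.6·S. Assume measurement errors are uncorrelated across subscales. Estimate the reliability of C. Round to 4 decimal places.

Var(C) = 2.4²·12.1² + 2²·20² + 0.6²·19.9² + 2·[4.8·12.1·20·0.51 + 1.44·12.1·19.9·0.21 + 1.2·20·19.9·0.36] = 2585.89 + 1674.33 = 4260.22.
With uncorrelated errors the cross-covariances are all true-score covariance, so they carry over unchanged; only the diagonal terms shrink to ρᵢσᵢ².
True-score variance = [2.4²·12.1²·0.76 + 2²·20²·0.81 + 0.6²·19.9²·0.58] + 1674.33 = 2019.61 + 1674.33 = 3693.95.
Reliability = 3693.95 / 4260.22 = 0.8671.

0.8671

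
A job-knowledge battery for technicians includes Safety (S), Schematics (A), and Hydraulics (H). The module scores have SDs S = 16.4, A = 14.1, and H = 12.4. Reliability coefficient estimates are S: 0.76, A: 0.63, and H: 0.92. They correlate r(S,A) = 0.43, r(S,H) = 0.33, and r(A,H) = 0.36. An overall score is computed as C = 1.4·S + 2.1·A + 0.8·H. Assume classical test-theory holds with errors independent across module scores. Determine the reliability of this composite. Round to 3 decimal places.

0.813

Var(C) = 1.4²·16.4² + 2.1²·14.1² + 0.8²·12.4² + 2·[2.94·16.4·14.1·0.43 + 1.12·16.4·12.4·0.33 + 1.68·14.1·12.4·0.36] = 1502.32 + 946.477 = 2448.8.
Because errors are independent across components, Cov(Tᵢ,Tⱼ) = Cov(Xᵢ,Xⱼ); the off-diagonal part of the true-score variance is the same as above.
True-score variance = [1.4²·16.4²·0.76 + 2.1²·14.1²·0.63 + 0.8²·12.4²·0.92] + 946.477 = 1043.53 + 946.477 = 1990.01.
Reliability = 1990.01 / 2448.8 = 0.813.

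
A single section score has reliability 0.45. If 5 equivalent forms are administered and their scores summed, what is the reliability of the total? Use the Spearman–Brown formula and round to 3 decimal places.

ρ_k = kρ / (1 + (k−1)ρ) = 5·0.45 / (1 + 4·0.45) = 2.250 / 2.800 = 0.804.

0.804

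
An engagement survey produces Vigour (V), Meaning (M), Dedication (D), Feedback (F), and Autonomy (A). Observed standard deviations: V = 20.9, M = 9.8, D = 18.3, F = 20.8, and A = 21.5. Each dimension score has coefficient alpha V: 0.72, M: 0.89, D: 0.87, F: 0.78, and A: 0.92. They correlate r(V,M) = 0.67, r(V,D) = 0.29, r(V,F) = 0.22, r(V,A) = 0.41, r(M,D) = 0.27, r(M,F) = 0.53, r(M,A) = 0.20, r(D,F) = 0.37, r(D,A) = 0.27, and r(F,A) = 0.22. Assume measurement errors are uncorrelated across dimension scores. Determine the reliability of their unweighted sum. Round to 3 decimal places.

Var(V+M+D+F+A) = 20.9² + 9.8² + 18.3² + 20.8² + 21.5² + 2·[20.9·9.8·0.67 + 20.9·18.3·0.29 + 20.9·20.8·0.22 + 20.9·21.5·0.41 + 9.8·18.3·0.27 + 9.8·20.8·0.53 + 9.8·21.5·0.20 + 18.3·20.8·0.37 + 18.3·21.5·0.27 + 20.8·21.5·0.22] = 1762.63 + 2144.13 = 3906.76.
Because errors are independent across components, Cov(Tᵢ,Tⱼ) = Cov(Xᵢ,Xⱼ); the off-diagonal part of the true-score variance is the same as above.
True-score variance = [20.9²·0.72 + 9.8²·0.89 + 18.3²·0.87 + 20.8²·0.78 + 21.5²·0.92] + 2144.13 = 1454.06 + 2144.13 = 3598.2.
Reliability = 3598.2 / 3906.76 = 0.921.

0.921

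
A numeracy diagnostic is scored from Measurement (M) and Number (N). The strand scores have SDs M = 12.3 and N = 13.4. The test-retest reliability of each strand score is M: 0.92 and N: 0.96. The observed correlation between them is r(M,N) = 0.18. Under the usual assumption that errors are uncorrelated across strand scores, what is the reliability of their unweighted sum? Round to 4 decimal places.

Var(M+N) = 12.3² + 13.4² + 2·[12.3·13.4·0.18] = 330.85 + 59.3352 = 390.185.
Because errors are independent across components, Cov(Tᵢ,Tⱼ) = Cov(Xᵢ,Xⱼ); the off-diagonal part of the true-score variance is the same as above.
True-score variance = [12.3²·0.92 + 13.4²·0.96] + 59.3352 = 311.564 + 59.3352 = 370.9.
Reliability = 370.9 / 390.185 = 0.9506.

0.9506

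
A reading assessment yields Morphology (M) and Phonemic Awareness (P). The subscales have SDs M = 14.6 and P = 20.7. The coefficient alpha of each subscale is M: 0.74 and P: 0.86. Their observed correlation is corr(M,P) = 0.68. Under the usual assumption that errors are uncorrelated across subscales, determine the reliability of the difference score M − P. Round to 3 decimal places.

Var(M−P) = 14.6² + 20.7² − 2·14.6·20.7·0.68 = 641.65 − 411.019 = 230.631.
Under uncorrelated errors the observed covariances equal the true-score covariances, so only the own-variance terms attenuate.
True-score variance = [14.6²·0.74 + 20.7²·0.86] − 411.019 = 526.24 − 411.019 = 115.221.
Reliability = 115.221 / 230.631 = 0.500.

0.500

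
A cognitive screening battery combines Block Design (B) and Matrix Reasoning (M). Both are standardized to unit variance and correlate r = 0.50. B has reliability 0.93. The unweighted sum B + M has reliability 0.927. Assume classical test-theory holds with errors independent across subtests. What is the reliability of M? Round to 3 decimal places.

Var(B+M) = 2 + 2·0.50 = 3.000.
True-score variance = ρ_B + ρ_M + 2·0.50, so 0.927 = (0.93 + ρ_M + 1.00) / 3.000.
ρ_M = 0.927·3.000 − 0.93 − 1.00 = 0.851.

0.851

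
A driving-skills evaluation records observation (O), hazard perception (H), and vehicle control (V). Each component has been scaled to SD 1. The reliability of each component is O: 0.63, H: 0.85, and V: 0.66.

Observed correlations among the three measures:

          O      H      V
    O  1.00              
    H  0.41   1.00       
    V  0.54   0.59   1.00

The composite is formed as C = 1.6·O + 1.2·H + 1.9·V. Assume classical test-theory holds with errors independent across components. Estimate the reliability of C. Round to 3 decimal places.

Var(C) = 1.6² + 1.2² + 1.9² + 2·[1.92·0.41 + 3.04·0.54 + 2.28·0.59] = 7.61 + 7.548 = 15.158.
Because errors are independent across components, Cov(Tᵢ,Tⱼ) = Cov(Xᵢ,Xⱼ); the off-diagonal part of the true-score variance is the same as above.
True-score variance = [1.6²·0.63 + 1.2²·0.85 + 1.9²·0.66] + 7.548 = 5.2194 + 7.548 = 12.7674.
Reliability = 12.7674 / 15.158 = 0.842.

0.842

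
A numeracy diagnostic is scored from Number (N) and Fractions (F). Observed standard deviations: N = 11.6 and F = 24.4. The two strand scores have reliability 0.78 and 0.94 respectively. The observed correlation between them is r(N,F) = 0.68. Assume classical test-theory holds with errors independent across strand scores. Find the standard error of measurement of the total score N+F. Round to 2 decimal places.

8.08

Var(total) = 729.92 + 384.934 = 1114.85.
True-score variance = 664.595 + 384.934 = 1049.53, so reliability = 0.9414.
Error variance = 1114.85 − 1049.53 = 65.3248; SEM = √65.3248 = 8.08.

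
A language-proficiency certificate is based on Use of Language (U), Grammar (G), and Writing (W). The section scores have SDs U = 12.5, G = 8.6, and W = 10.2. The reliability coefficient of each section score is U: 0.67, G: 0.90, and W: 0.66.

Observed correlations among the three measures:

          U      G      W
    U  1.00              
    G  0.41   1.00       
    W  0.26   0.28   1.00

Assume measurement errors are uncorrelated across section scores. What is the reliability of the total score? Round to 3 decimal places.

0.825

Var(U+G+W) = 12.5² + 8.6² + 10.2² + 2·[12.5·8.6·0.41 + 12.5·10.2·0.26 + 8.6·10.2·0.28] = 334.25 + 203.573 = 537.823.
Because errors are independent across components, Cov(Tᵢ,Tⱼ) = Cov(Xᵢ,Xⱼ); the off-diagonal part of the true-score variance is the same as above.
True-score variance = [12.5²·0.67 + 8.6²·0.90 + 10.2²·0.66] + 203.573 = 239.918 + 203.573 = 443.491.
Reliability = 443.491 / 537.823 = 0.825.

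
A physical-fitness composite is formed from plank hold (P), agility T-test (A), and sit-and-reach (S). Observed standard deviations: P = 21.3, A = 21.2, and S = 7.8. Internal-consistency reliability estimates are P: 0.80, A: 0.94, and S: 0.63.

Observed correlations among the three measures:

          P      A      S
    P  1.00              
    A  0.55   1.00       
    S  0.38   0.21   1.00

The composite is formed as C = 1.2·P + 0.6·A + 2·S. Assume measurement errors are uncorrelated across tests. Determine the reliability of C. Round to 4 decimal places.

0.8722

Var(C) = 1.2²·21.3² + 0.6²·21.2² + 2²·7.8² + 2·[0.72·21.3·21.2·0.55 + 2.4·21.3·7.8·0.38 + 1.2·21.2·7.8·0.21] = 1058.47 + 744.016 = 1802.49.
With uncorrelated errors the cross-covariances are all true-score covariance, so they carry over unchanged; only the diagonal terms shrink to ρᵢσᵢ².
True-score variance = [1.2²·21.3²·0.80 + 0.6²·21.2²·0.94 + 2²·7.8²·0.63] + 744.016 = 828.058 + 744.016 = 1572.07.
Reliability = 1572.07 / 1802.49 = 0.8722.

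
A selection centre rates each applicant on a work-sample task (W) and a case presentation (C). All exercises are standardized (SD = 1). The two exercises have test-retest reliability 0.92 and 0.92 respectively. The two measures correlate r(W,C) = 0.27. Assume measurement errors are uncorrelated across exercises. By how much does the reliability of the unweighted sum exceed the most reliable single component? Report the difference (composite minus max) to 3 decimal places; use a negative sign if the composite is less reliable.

Var(sum) = 2 + 0.54 = 2.54; true-score variance = 1.84 + 0.54 = 2.38; composite reliability = 0.9370.
Max component reliability = 0.9200.
Difference = 0.9370 − 0.9200 = 0.017.

0.017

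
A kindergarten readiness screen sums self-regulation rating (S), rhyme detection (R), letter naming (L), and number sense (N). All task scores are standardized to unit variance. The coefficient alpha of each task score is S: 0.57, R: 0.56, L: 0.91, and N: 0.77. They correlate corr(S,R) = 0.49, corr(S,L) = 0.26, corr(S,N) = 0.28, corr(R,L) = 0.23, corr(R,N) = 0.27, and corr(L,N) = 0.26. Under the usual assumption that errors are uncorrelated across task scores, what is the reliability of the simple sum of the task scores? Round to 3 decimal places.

Var(S+R+L+N) = 4 + 2·[0.49 + 0.26 + 0.28 + 0.23 + 0.27 + 0.26] = 4 + 3.58 = 7.58.
Because errors are independent across components, Cov(Tᵢ,Tⱼ) = Cov(Xᵢ,Xⱼ); the off-diagonal part of the true-score variance is the same as above.
True-score variance = [0.57 + 0.56 + 0.91 + 0.77] + 3.58 = 2.81 + 3.58 = 6.39.
Reliability = 6.39 / 7.58 = 0.843.

0.843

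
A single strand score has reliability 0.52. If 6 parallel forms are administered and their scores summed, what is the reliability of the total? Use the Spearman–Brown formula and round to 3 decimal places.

0.867

ρ_k = kρ / (1 + (k−1)ρ) = 6·0.52 / (1 + 5·0.52) = 3.120 / 3.600 = 0.867.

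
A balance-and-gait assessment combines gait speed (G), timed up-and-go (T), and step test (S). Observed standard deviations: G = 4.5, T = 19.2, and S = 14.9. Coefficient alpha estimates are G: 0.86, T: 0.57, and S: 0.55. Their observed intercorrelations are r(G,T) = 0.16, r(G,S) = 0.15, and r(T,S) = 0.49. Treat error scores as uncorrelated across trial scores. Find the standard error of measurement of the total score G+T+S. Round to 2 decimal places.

Var(total) = 610.9 + 328.121 = 939.021.
True-score variance = 349.645 + 328.121 = 677.767, so reliability = 0.7218.
Error variance = 939.021 − 677.767 = 261.255; SEM = √261.255 = 16.16.

16.16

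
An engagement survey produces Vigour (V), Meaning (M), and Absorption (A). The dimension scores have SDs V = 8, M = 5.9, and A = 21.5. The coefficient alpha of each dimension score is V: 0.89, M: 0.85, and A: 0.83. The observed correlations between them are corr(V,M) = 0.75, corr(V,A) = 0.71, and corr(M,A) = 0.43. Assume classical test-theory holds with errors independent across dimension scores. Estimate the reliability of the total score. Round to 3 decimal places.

0.908

Var(V+M+A) = 8² + 5.9² + 21.5² + 2·[8·5.9·0.75 + 8·21.5·0.71 + 5.9·21.5·0.43] = 561.06 + 424.131 = 985.191.
With uncorrelated errors the cross-covariances are all true-score covariance, so they carry over unchanged; only the diagonal terms shrink to ρᵢσᵢ².
True-score variance = [8²·0.89 + 5.9²·0.85 + 21.5²·0.83] + 424.131 = 470.216 + 424.131 = 894.347.
Reliability = 894.347 / 985.191 = 0.908.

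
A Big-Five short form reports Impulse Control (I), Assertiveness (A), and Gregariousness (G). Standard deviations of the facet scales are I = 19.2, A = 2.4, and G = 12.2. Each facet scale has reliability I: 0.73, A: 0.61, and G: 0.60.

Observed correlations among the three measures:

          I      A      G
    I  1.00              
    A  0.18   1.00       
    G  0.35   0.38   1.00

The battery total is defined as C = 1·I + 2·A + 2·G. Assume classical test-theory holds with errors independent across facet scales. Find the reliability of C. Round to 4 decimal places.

0.7588

Var(C) = 19.2² + 2²·2.4² + 2²·12.2² + 2·[2·19.2·2.4·0.18 + 2·19.2·12.2·0.35 + 4·2.4·12.2·0.38] = 987.04 + 450.125 = 1437.16.
Because errors are independent across components, Cov(Tᵢ,Tⱼ) = Cov(Xᵢ,Xⱼ); the off-diagonal part of the true-score variance is the same as above.
True-score variance = [19.2²·0.73 + 2²·2.4²·0.61 + 2²·12.2²·0.60] + 450.125 = 640.378 + 450.125 = 1090.5.
Reliability = 1090.5 / 1437.16 = 0.7588.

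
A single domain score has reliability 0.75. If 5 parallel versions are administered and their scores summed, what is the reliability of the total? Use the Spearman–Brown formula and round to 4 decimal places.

ρ_k = kρ / (1 + (k−1)ρ) = 5·0.75 / (1 + 4·0.75) = 3.750 / 4.000 = 0.9375.

0.9375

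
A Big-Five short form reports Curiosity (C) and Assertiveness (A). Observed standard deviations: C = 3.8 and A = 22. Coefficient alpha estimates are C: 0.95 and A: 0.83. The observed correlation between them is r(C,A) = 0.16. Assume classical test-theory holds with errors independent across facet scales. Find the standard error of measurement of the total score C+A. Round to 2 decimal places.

Var(total) = 498.44 + 26.752 = 525.192.
True-score variance = 415.438 + 26.752 = 442.19, so reliability = 0.8420.
Error variance = 525.192 − 442.19 = 83.002; SEM = √83.002 = 9.11.

9.11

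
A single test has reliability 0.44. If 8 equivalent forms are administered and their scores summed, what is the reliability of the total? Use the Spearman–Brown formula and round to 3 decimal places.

0.863

ρ_k = kρ / (1 + (k−1)ρ) = 8·0.44 / (1 + 7·0.44) = 3.520 / 4.080 = 0.863.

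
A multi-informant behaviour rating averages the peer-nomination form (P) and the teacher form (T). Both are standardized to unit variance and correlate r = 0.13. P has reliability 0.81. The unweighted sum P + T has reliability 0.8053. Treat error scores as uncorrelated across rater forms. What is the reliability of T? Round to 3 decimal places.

Var(P+T) = 2 + 2·0.13 = 2.260.
True-score variance = ρ_P + ρ_T + 2·0.13, so 0.8053 = (0.81 + ρ_T + 0.26) / 2.260.
ρ_T = 0.8053·2.260 − 0.81 − 0.26 = 0.750.

0.750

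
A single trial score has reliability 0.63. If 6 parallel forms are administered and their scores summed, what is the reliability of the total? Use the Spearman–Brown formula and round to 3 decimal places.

0.911

ρ_k = kρ / (1 + (k−1)ρ) = 6·0.63 / (1 + 5·0.63) = 3.780 / 4.150 = 0.911.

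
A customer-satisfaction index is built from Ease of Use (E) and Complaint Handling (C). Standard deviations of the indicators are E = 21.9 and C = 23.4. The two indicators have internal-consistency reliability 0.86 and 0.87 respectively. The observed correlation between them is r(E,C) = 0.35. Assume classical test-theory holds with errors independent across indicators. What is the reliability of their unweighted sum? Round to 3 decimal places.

0.900

Var(E+C) = 21.9² + 23.4² + 2·[21.9·23.4·0.35] = 1027.17 + 358.722 = 1385.89.
Because errors are independent across components, Cov(Tᵢ,Tⱼ) = Cov(Xᵢ,Xⱼ); the off-diagonal part of the true-score variance is the same as above.
True-score variance = [21.9²·0.86 + 23.4²·0.87] + 358.722 = 888.842 + 358.722 = 1247.56.
Reliability = 1247.56 / 1385.89 = 0.900.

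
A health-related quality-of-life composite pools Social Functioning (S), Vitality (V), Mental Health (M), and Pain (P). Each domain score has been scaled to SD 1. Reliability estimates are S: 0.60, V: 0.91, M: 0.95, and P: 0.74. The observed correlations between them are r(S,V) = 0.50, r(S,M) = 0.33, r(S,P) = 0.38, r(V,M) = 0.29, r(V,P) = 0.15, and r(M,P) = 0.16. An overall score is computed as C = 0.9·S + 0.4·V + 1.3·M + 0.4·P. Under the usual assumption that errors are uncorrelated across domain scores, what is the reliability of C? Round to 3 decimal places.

0.902

Var(C) = 0.9² + 0.4² + 1.3² + 0.4² + 2·[0.36·0.50 + 1.17·0.33 + 0.36·0.38 + 0.52·0.29 + 0.16·0.15 + 0.52·0.16] = 2.82 + 1.9218 = 4.7418.
With uncorrelated errors the cross-covariances are all true-score covariance, so they carry over unchanged; only the diagonal terms shrink to ρᵢσᵢ².
True-score variance = [0.9²·0.60 + 0.4²·0.91 + 1.3²·0.95 + 0.4²·0.74] + 1.9218 = 2.3555 + 1.9218 = 4.2773.
Reliability = 4.2773 / 4.7418 = 0.902.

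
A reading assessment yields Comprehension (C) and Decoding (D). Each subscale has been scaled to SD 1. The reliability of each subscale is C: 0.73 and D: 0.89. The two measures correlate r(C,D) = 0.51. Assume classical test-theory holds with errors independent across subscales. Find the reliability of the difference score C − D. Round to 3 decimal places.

0.612

Var(C−D) = 1 + 1 − 2·0.51 = 2 − 1.02 = 0.98.
Because errors are independent across components, Cov(Tᵢ,Tⱼ) = Cov(Xᵢ,Xⱼ); the off-diagonal part of the true-score variance is the same as above.
True-score variance = [0.73 + 0.89] − 1.02 = 1.62 − 1.02 = 0.6.
Reliability = 0.6 / 0.98 = 0.612.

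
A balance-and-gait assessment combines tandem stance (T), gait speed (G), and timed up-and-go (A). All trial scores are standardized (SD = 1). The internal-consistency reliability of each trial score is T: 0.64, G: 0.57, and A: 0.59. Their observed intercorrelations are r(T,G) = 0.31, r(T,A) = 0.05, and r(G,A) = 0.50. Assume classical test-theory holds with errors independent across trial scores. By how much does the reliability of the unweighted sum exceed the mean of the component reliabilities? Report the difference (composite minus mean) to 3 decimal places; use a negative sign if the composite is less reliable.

Var(sum) = 3 + 1.72 = 4.72; true-score variance = 1.8 + 1.72 = 3.52; composite reliability = 0.7458.
Mean component reliability = 0.6000.
Difference = 0.7458 − 0.6000 = 0.146.

0.146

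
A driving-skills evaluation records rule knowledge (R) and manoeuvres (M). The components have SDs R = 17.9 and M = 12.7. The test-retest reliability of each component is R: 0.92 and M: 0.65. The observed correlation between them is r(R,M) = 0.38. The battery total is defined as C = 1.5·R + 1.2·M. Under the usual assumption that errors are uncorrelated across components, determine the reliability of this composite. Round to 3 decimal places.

Var(C) = 1.5²·17.9² + 1.2²·12.7² + 2·[1.8·17.9·12.7·0.38] = 953.18 + 310.987 = 1264.17.
Under uncorrelated errors the observed covariances equal the true-score covariances, so only the own-variance terms attenuate.
True-score variance = [1.5²·17.9²·0.92 + 1.2²·12.7²·0.65] + 310.987 = 814.216 + 310.987 = 1125.2.
Reliability = 1125.2 / 1264.17 = 0.890.

0.890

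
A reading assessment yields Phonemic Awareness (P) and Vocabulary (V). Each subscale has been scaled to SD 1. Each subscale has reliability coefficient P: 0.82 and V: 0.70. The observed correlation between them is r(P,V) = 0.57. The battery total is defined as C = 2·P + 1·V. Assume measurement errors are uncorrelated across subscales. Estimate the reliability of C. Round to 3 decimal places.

Var(C) = 2² + 1 + 2·[2·0.57] = 5 + 2.28 = 7.28.
Because errors are independent across components, Cov(Tᵢ,Tⱼ) = Cov(Xᵢ,Xⱼ); the off-diagonal part of the true-score variance is the same as above.
True-score variance = [2²·0.82 + 0.70] + 2.28 = 3.98 + 2.28 = 6.26.
Reliability = 6.26 / 7.28 = 0.860.

0.860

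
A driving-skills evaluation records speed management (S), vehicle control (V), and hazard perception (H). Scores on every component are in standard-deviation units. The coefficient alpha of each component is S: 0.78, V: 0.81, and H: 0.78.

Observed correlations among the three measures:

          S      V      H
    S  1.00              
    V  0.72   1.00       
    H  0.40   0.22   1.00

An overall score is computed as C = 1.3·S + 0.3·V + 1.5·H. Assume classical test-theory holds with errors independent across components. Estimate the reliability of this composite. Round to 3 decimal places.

Var(C) = 1.3² + 0.3² + 1.5² + 2·[0.39·0.72 + 1.95·0.40 + 0.45·0.22] = 4.03 + 2.3196 = 6.3496.
Because errors are independent across components, Cov(Tᵢ,Tⱼ) = Cov(Xᵢ,Xⱼ); the off-diagonal part of the true-score variance is the same as above.
True-score variance = [1.3²·0.78 + 0.3²·0.81 + 1.5²·0.78] + 2.3196 = 3.1461 + 2.3196 = 5.4657.
Reliability = 5.4657 / 6.3496 = 0.861.

0.861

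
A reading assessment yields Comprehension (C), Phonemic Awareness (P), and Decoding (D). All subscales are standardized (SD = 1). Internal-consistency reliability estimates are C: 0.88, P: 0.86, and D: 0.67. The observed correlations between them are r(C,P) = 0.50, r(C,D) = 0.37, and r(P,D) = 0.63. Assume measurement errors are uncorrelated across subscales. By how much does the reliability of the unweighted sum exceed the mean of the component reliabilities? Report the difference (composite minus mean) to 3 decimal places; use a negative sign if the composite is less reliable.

0.098

Var(sum) = 3 + 3 = 6; true-score variance = 2.41 + 3 = 5.41; composite reliability = 0.9017.
Mean component reliability = 0.8033.
Difference = 0.9017 − 0.8033 = 0.098.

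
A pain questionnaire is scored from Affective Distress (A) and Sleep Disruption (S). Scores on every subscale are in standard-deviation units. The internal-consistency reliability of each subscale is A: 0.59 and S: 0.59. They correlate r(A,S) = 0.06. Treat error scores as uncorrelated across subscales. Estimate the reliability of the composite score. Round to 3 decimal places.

Var(A+S) = 2 + 2·[0.06] = 2 + 0.12 = 2.12.
With uncorrelated errors the cross-covariances are all true-score covariance, so they carry over unchanged; only the diagonal terms shrink to ρᵢσᵢ².
True-score variance = [0.59 + 0.59] + 0.12 = 1.18 + 0.12 = 1.3.
Reliability = 1.3 / 2.12 = 0.613.

0.613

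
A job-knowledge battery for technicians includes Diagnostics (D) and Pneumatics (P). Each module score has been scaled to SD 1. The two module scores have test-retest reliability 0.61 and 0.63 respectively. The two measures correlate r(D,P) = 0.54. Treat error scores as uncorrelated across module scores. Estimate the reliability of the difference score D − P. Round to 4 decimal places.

0.1739

Var(D−P) = 1 + 1 − 2·0.54 = 2 − 1.08 = 0.92.
With uncorrelated errors the cross-covariances are all true-score covariance, so they carry over unchanged; only the diagonal terms shrink to ρᵢσᵢ².
True-score variance = [0.61 + 0.63] − 1.08 = 1.24 − 1.08 = 0.16.
Reliability = 0.16 / 0.92 = 0.1739.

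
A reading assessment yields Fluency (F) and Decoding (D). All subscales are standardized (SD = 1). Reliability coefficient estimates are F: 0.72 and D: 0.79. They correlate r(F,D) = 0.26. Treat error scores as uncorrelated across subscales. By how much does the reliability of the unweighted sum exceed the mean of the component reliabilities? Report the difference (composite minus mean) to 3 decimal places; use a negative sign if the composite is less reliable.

Var(sum) = 2 + 0.52 = 2.52; true-score variance = 1.51 + 0.52 = 2.03; composite reliability = 0.8056.
Mean component reliability = 0.7550.
Difference = 0.8056 − 0.7550 = 0.051.

0.051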